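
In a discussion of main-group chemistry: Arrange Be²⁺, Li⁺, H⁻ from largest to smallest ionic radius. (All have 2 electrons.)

All of these have 2 electrons, so size is governed by nuclear charge alone: the more protons, the stronger the pull on the same electron cloud, and the smaller the ion.
Nuclear charges: Be²⁺ (Z=4), Li⁺ (Z=3), H⁻ (Z=1).
Largest to smallest: H⁻ > Li⁺ > Be²⁺.

H⁻, Li⁺, Be²⁺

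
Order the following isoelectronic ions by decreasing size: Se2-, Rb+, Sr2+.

All of these have 36 electrons, so size is governed by nuclear charge alone: the more protons, the stronger the pull on the same electron cloud, and the smaller the ion.
Nuclear charges: Sr2+ (Z=38), Rb+ (Z=37), Se2- (Z=34).
Largest to smallest: Se2- > Rb+ > Sr2+.

Se2-, Rb+, Sr2+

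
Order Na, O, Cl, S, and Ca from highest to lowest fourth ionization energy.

Na > O > Ca > Cl > S

IE_4 is the cost of taking one more electron from the +3 cation: Na³⁺ is already 2 electrons into the core; O³⁺ still has 3 valence electrons; Cl³⁺ still has 4 valence electrons; S³⁺ still has 3 valence electrons; Ca³⁺ is already 1 electron into the core.
Usually core removal costs more than valence removal, but here the competition is close: a tightly held n=2 valence electron can cost more to remove than an n=3 core electron, so the actual values have to decide it.
Valence configurations: O³⁺ [He]2s²2p¹, Cl³⁺ [Ne]3s²3p², S³⁺ [Ne]3s²3p¹.
Approximate IE_4 values (kJ/mol): Na 9543, O 7469, Cl 5159, S 4556, Ca 6491.
Hence IE_4: S < Cl < Ca < O < Na.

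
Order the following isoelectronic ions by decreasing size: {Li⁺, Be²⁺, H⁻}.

H⁻ > Li⁺ > Be²⁺

All of these have 2 electrons, so size is governed by nuclear charge alone: the more protons, the stronger the pull on the same electron cloud, and the smaller the ion.
Nuclear charges: Be²⁺ (Z=4), Li⁺ (Z=3), H⁻ (Z=1).
Largest to smallest: H⁻ > Li⁺ > Be²⁺.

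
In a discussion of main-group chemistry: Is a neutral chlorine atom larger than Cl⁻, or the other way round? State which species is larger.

Forming Cl⁻ adds 1 electron to Cl. More electron–electron repulsion in the same shell, with unchanged nuclear charge, lets the cloud expand.
An anion is larger than its parent atom: Cl⁻ > Cl.

Cl⁻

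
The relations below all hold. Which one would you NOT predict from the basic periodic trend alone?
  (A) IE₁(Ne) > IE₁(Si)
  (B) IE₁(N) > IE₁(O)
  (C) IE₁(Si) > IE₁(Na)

(B)

The general trend: IE₁ increases across a period and decreases down a group.
(A) Ne (period 2, group 18) vs Si (period 3, group 14): the stated order agrees with the simple trend.
(B) N (period 2, group 15) vs O (period 2, group 16): the stated order contradicts the simple trend.
(C) Si (period 3, group 14) vs Na (period 3, group 1): the stated order agrees with the simple trend.
The exception is (B): pairing an electron in O's 2p⁴ costs repulsion energy, so O ionizes more easily than half-filled N (2p³).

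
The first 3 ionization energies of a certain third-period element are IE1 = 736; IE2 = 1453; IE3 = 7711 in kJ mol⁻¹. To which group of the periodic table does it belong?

Look for the largest jump between consecutive ionization energies: IE3/IE2 ≈ 5.3, far larger than any earlier ratio.
That jump marks the point where a core electron is being removed. So the atom has 2 valence electrons.
A main-group element with 2 valence electrons is in group 2.

Group 2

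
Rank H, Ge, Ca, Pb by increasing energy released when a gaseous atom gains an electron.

Ca, Pb, H, Ge

Adding an electron releases more energy for atoms nearer the top right (short of the noble gases).
Neither a single period nor a single group — weigh both effects.
Pb > Ca: the two effects oppose for this pair; the across-period effect wins (35 vs 2 kJ/mol).
H > Pb: period and group pull opposite ways; the down-group shift dominates (73 vs 35 kJ/mol).
Ge > H: period and group pull opposite ways; the across-period shift dominates (119 vs 73 kJ/mol).
For reference (kJ/mol): H 73, Ca 2, Ge 119, Pb 35.
So from lowest to highest: Ca < Pb < H < Ge.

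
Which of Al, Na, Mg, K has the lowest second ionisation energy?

Mg

The second ionization energy removes an electron from the +1 ion. For each element: Al⁺ still has 2 valence electrons; Na⁺ is the bare [Ne] core; Mg⁺ still has 1 valence electron; K⁺ is the bare [Ar] core.
Pulling an electron out of a noble-gas core costs far more than removing a remaining valence electron, so K and Na sit at the high end of IE_2.
Valence configurations: Al⁺ [Ne]3s², Mg⁺ [Ne]3s¹.
Approximate IE_2 values (kJ/mol): Al 1817, Na 4562, Mg 1451, K 3052.
Overall IE_2 order: Mg < Al < K < Na.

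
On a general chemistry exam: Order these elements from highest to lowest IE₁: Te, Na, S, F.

F is in period 2, group 17; Na is in period 3, group 1; S is in period 3, group 16; Te is in period 5, group 16.
IE₁ increases left→right with effective nuclear charge and decreases top→bottom as the valence shell moves farther out.
Neither a single period nor a single group — weigh both effects.
Te > Na: period and group pull opposite ways; the across-period shift dominates (869 vs 496 kJ/mol).
S > Te: they share group 16; the group trend gives S the larger value.
F > S: relative to S, both the across-period and down-group shifts push F's first ionization energy up.
For reference (kJ/mol): F 1681, Na 496, S 1000, Te 869.
So from highest to lowest: F > S > Te > Na.

F > S > Te > Na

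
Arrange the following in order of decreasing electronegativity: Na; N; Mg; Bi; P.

N is in period 2, group 15; Na is in period 3, group 1; Mg is in period 3, group 2; P is in period 3, group 15; Bi is in period 6, group 15.
EN rises left→right (higher Z_eff, smaller atoms) and falls top→bottom (larger, more shielded atoms).
Neither a single period nor a single group — weigh both effects.
Mg > Na: Mg lies to the right of Na in period 3, so the across-period effect alone puts Mg higher.
Bi > Mg: period and group pull opposite ways; the across-period shift dominates (2.02 vs 1.31).
P > Bi: they share group 15; the group trend gives P the larger value.
N > P: they share group 15; the group trend gives N the larger value.
For reference (Pauling): N 3.04, Na 0.93, Mg 1.31, P 2.19, Bi 2.02.
So from highest to lowest: N > P > Bi > Mg > Na.

N, P, Bi, Mg, Na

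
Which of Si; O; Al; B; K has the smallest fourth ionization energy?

After 3 electrons have been removed, what remains? Si³⁺ still has 1 valence electron; O³⁺ still has 3 valence electrons; Al³⁺ is the bare [Ne] core; B³⁺ is the bare [He] core; K³⁺ is already 2 electrons into the core.
Usually core removal costs more than valence removal, but here the competition is close: a tightly held n=2 valence electron can cost more to remove than an n=3 core electron, so the actual values have to decide it.
Valence configurations: Si³⁺ [Ne]3s¹, O³⁺ [He]2s²2p¹.
Approximate IE_4 values (kJ/mol): Si 4356, O 7469, Al 11577, B 25026, K 5877.
Hence IE_4: Si < K < O < Al < B.

Si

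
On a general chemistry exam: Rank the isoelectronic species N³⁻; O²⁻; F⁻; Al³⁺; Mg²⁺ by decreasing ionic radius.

N³⁻ > O²⁻ > F⁻ > Mg²⁺ > Al³⁺

All of these have 10 electrons, so size is governed by nuclear charge alone: the more protons, the stronger the pull on the same electron cloud, and the smaller the ion.
Nuclear charges: Al³⁺ (Z=13), Mg²⁺ (Z=12), F⁻ (Z=9), O²⁻ (Z=8), N³⁻ (Z=7).
Largest to smallest: N³⁻ > O²⁻ > F⁻ > Mg²⁺ > Al³⁺.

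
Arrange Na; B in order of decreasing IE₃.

Na > B

IE_3 is the cost of taking one more electron from the +2 cation: Na²⁺ is already 1 electron into the core; B²⁺ still has 1 valence electron.
Core electrons are held far more tightly than valence electrons, so Na tops the IE_3 order.
The numbers (kJ/mol): Na 6910, B 3660.
So the third ionization energies run B < Na.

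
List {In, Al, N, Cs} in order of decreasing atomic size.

Across a period the added protons contract the valence shell; down a group each new principal shell makes the atom larger.
Neither a single period nor a single group — weigh both effects.
Al > N: relative to N, both the across-period and down-group shifts push Al's atomic radius up.
In > Al: In sits below Al in group 13, so the down-group effect alone puts In larger.
Cs > In: relative to In, both the across-period and down-group shifts push Cs's atomic radius up.
For reference (pm): N 71, Al 126, In 142, Cs 232.
So from largest to smallest: Cs > In > Al > N.

Cs > In > Al > N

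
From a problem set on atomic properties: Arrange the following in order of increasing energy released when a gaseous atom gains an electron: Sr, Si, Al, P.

Al is in period 3, group 13; Si is in period 3, group 14; P is in period 3, group 15; Sr is in period 5, group 2.
Adding an electron releases more energy for atoms nearer the top right (short of the noble gases).
These span different periods and groups, so the two trends combine.
Al > Sr: both effects reinforce here, so Al is clearly the higher of the two.
P > Al: P lies to the right of Al in period 3, so the across-period effect alone puts P higher.
Si > P: this pair runs against the simple trend — see the exception note.
Note the exception: Si has a higher electron affinity than P, contrary to the simple trend — adding an electron to P's half-filled 3p³ is unfavourable, so Si (3p²) has the more exothermic EA.
Approximate values (kJ/mol): Al 42, Si 134, P 72, Sr 5.
So from lowest to highest: Sr < Al < P < Si.

Sr, Al, P, Si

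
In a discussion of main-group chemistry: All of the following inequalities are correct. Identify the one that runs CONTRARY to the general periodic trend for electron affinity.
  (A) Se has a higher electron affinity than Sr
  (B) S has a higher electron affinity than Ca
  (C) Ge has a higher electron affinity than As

The general trend: electron affinity increases across a period and decreases down a group.
(A) Se (period 4, group 16) vs Sr (period 5, group 2): the stated order agrees with the simple trend.
(B) S (period 3, group 16) vs Ca (period 4, group 2): the stated order agrees with the simple trend.
(C) Ge (period 4, group 14) vs As (period 4, group 15): the stated order contradicts the simple trend.
The exception is (C): adding an electron to As's half-filled 4p³ is unfavourable, so Ge (4p²) has the more exothermic EA.

(C)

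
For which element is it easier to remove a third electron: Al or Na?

Al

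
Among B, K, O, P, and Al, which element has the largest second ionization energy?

Consider each +1 ion: B⁺ still has 2 valence electrons; K⁺ is the bare [Ar] core; O⁺ still has 5 valence electrons; P⁺ still has 4 valence electrons; Al⁺ still has 2 valence electrons.
Usually core removal costs more than valence removal, but here the competition is close: a tightly held n=2 valence electron can cost more to remove than an n=3 core electron, so the actual values have to decide it.
Valence configurations: B⁺ [He]2s², O⁺ [He]2s²2p³, P⁺ [Ne]3s²3p², Al⁺ [Ne]3s².
The numbers (kJ/mol): B 2427, K 3052, O 3388, P 1907, Al 1817.
Hence IE_2: Al < P < B < K < O.

O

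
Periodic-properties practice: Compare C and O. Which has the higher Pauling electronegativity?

C is in period 2, group 14; O is in period 2, group 16.
Smaller atoms with higher effective nuclear charge are more electronegative.
All lie in period 2, so electronegativity increases left to right.
So O has the higher Pauling electronegativity (O > C).

O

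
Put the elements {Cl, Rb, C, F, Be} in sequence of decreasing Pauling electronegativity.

F > Cl > C > Be > Rb

EN rises left→right (higher Z_eff, smaller atoms) and falls top→bottom (larger, more shielded atoms).
Here both period and group differ, so the two effects have to be weighed against each other.
Be > Rb: relative to Rb, both the across-period and down-group shifts push Be's electronegativity up.
C > Be: both are in period 2; the period trend gives C the larger value.
Cl > C: period and group pull opposite ways; the across-period shift dominates (3.16 vs 2.55).
F > Cl: they share group 17; the group trend gives F the larger value.
For reference (Pauling): Be 1.57, C 2.55, F 3.98, Cl 3.16, Rb 0.82.
So from highest to lowest: F > Cl > C > Be > Rb.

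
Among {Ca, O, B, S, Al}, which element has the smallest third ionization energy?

Consider each +2 ion: Ca²⁺ is the bare [Ar] core; O²⁺ still has 4 valence electrons; B²⁺ still has 1 valence electron; S²⁺ still has 4 valence electrons; Al²⁺ still has 1 valence electron.
Usually core removal costs more than valence removal, but here the competition is close: a tightly held n=2 valence electron can cost more to remove than an n=3 core electron, so the actual values have to decide it.
Valence configurations: O²⁺ [He]2s²2p², B²⁺ [He]2s¹, S²⁺ [Ne]3s²3p², Al²⁺ [Ne]3s¹.
Approximate IE_3 values (kJ/mol): Ca 4912, O 5300, B 3660, S 3357, Al 2745.
So the third ionization energies run Al < S < B < Ca < O.

Al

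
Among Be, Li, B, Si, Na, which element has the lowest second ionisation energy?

Si

Consider each +1 ion: Be⁺ still has 1 valence electron; Li⁺ is the bare [He] core; B⁺ still has 2 valence electrons; Si⁺ still has 3 valence electrons; Na⁺ is the bare [Ne] core.
Pulling an electron out of a noble-gas core costs far more than removing a remaining valence electron, so Na and Li sit at the high end of IE_2.
Valence configurations: Be⁺ [He]2s¹, B⁺ [He]2s², Si⁺ [Ne]3s²3p¹.
The numbers (kJ/mol): Be 1757, Li 7298, B 2427, Si 1577, Na 4562.
Overall IE_2 order: Si < Be < B < Na < Li.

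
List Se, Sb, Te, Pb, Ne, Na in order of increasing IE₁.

Na < Pb < Sb < Te < Se < Ne

Ne is in period 2, group 18; Na is in period 3, group 1; Se is in period 4, group 16; Sb is in period 5, group 15; Te is in period 5, group 16; Pb is in period 6, group 14.
Across a period the outer electron is held more tightly (higher IE₁); down a group it sits in a higher shell, more shielded, and comes off more easily.
These span different periods and groups, so the two trends combine.
Pb > Na: period and group pull opposite ways; the across-period shift dominates (716 vs 496 kJ/mol).
Sb > Pb: both effects reinforce here, so Sb is clearly the higher of the two.
Te > Sb: both are in period 5; the period trend gives Te the larger value.
Se > Te: they share group 16; the group trend gives Se the larger value.
Ne > Se: relative to Se, both the across-period and down-group shifts push Ne's first ionization energy up.
Tabulated first ionization energy (kJ/mol): Ne 2081, Na 496, Se 941, Sb 831, Te 869, Pb 716.
So from lowest to highest: Na < Pb < Sb < Te < Se < Ne.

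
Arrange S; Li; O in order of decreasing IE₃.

Li > O > S

After 2 electrons have been removed, what remains? S²⁺ still has 4 valence electrons; Li²⁺ is already 1 electron into the core; O²⁺ still has 4 valence electrons.
Breaking into a closed-shell core is much more expensive than removing a leftover valence electron — Li has the largest IE_3 here.
Valence configurations: S²⁺ [Ne]3s²3p², O²⁺ [He]2s²2p².
Tabulated IE_3 (kJ/mol): S 3357, Li 11815, O 5300.
Hence IE_3: S < O < Li.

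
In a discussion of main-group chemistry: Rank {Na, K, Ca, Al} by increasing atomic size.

Al, Na, Ca, K

Na is in period 3, group 1; Al is in period 3, group 13; K is in period 4, group 1; Ca is in period 4, group 2.
Atomic radius shrinks across a period as nuclear charge pulls the same shell inward, and grows down a group as new shells are added.
These span different periods and groups, so the two trends combine.
Na > Al: both are in period 3; the period trend gives Na the larger value.
Ca > Na: the two effects oppose for this pair; the down-group effect wins (171 vs 155 pm).
K > Ca: K lies to the left of Ca in period 4, so the across-period effect alone puts K larger.
Approximate values (pm): Na 155, Al 126, K 196, Ca 171.
So from smallest to largest: Al < Na < Ca < K.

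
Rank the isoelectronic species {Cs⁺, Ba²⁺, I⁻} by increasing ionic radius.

Ba²⁺, Cs⁺, I⁻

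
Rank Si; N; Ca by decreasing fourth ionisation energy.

After 3 electrons have been removed, what remains? Si³⁺ still has 1 valence electron; N³⁺ still has 2 valence electrons; Ca³⁺ is already 1 electron into the core.
Usually core removal costs more than valence removal, but here the competition is close: a tightly held n=2 valence electron can cost more to remove than an n=3 core electron, so the actual values have to decide it.
Valence configurations: Si³⁺ [Ne]3s¹, N³⁺ [He]2s².
The numbers (kJ/mol): Si 4356, N 7475, Ca 6491.
So the fourth ionization energies run Si < Ca < N.

N > Ca > Si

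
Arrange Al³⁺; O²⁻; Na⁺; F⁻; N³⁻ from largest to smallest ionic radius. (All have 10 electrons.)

All of these have 10 electrons, so size is governed by nuclear charge alone: the more protons, the stronger the pull on the same electron cloud, and the smaller the ion.
Nuclear charges: Al³⁺ (Z=13), Na⁺ (Z=11), F⁻ (Z=9), O²⁻ (Z=8), N³⁻ (Z=7).
Largest to smallest: N³⁻ > O²⁻ > F⁻ > Na⁺ > Al³⁺.

N³⁻ > O²⁻ > F⁻ > Na⁺ > Al³⁺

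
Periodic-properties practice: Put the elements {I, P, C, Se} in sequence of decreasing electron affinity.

Electron affinity generally becomes more exothermic across a period toward the halogens and less exothermic down a group.
These sit on a diagonal, where the across-period and down-group effects partly cancel.
C > P: period and group pull opposite ways; the down-group shift dominates (122 vs 72 kJ/mol).
Se > C: period and group pull opposite ways; the across-period shift dominates (195 vs 122 kJ/mol).
I > Se: the two effects oppose for this pair; the across-period effect wins (295 vs 195 kJ/mol).
Tabulated electron affinity (kJ/mol): C 122, P 72, Se 195, I 295.
So from highest to lowest: I > Se > C > P.

I, Se, C, P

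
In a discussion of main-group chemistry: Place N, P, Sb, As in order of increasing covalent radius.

N is in period 2, group 15; P is in period 3, group 15; As is in period 4, group 15; Sb is in period 5, group 15.
Moving right in a period, electrons are added to the same shell under a stronger nuclear pull, so atoms get smaller; moving down, a new shell is opened and atoms get larger.
All are in group 15, so atomic radius increases down the group.
So from smallest to largest: N < P < As < Sb.

N, P, As, Sb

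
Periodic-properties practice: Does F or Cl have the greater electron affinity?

Cl

F is in period 2, group 17; Cl is in period 3, group 17.
Adding an electron releases more energy for atoms nearer the top right (short of the noble gases).
All are in group 17; the group trend (electron affinity increases up the group) applies, with the exception below.
Note the exception: Cl has a higher electron affinity than F, contrary to the simple trend — F's small 2p subshell makes the incoming electron feel strong e⁻–e⁻ repulsion, so Cl actually releases more energy on gaining an electron.
For reference (kJ/mol): F 328, Cl 349.
So Cl has the greater electron affinity (Cl > F).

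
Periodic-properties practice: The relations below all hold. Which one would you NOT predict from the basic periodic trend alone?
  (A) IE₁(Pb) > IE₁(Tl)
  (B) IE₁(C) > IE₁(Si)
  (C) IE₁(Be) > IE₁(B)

The general trend: first ionization energy increases across a period and decreases down a group.
(A) Pb (period 6, group 14) vs Tl (period 6, group 13): the stated order agrees with the simple trend.
(B) C (period 2, group 14) vs Si (period 3, group 14): the stated order agrees with the simple trend.
(C) Be (period 2, group 2) vs B (period 2, group 13): the stated order contradicts the simple trend.
The exception is (C): removing B's lone 2p electron is easier than breaking Be's filled 2s².

(C)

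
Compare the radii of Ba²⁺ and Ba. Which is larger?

Forming Ba²⁺ removes 2 electrons from Ba. Fewer electrons for the same nuclear charge means less shielding and a higher Z_eff on the remaining electrons, and for main-group metals the entire outer shell is lost.
A cation is smaller than its parent atom: Ba²⁺ < Ba.

Ba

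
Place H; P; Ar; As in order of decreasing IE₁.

H is in period 1, group 1; P is in period 3, group 15; Ar is in period 3, group 18; As is in period 4, group 15.
IE₁ increases left→right with effective nuclear charge and decreases top→bottom as the valence shell moves farther out.
Here both period and group differ, so the two effects have to be weighed against each other.
P > As: they share group 15; the group trend gives P the larger value.
H > P: the two effects oppose for this pair; the down-group effect wins (1312 vs 1012 kJ/mol).
Ar > H: the two effects oppose for this pair; the across-period effect wins (1521 vs 1312 kJ/mol).
Tabulated first ionization energy (kJ/mol): H 1312, P 1012, Ar 1521, As 947.
So from highest to lowest: Ar > H > P > As.

Ar, H, P, As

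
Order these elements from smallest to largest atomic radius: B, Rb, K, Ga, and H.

H is in period 1, group 1; B is in period 2, group 13; K is in period 4, group 1; Ga is in period 4, group 13; Rb is in period 5, group 1.
Moving right in a period, electrons are added to the same shell under a stronger nuclear pull, so atoms get smaller; moving down, a new shell is opened and atoms get larger.
Neither a single period nor a single group — weigh both effects.
B > H: period and group pull opposite ways; the down-group shift dominates (85 vs 32 pm).
Ga > B: Ga sits below B in group 13, so the down-group effect alone puts Ga larger.
K > Ga: K lies to the left of Ga in period 4, so the across-period effect alone puts K larger.
Rb > K: Rb sits below K in group 1, so the down-group effect alone puts Rb larger.
Approximate values (pm): H 32, B 85, K 196, Ga 124, Rb 210.
So from smallest to largest: H < B < Ga < K < Rb.

H < B < Ga < K < Rb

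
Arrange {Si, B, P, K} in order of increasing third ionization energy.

P < Si < B < K

After 2 electrons have been removed, what remains? Si²⁺ still has 2 valence electrons; B²⁺ still has 1 valence electron; P²⁺ still has 3 valence electrons; K²⁺ is already 1 electron into the core.
Breaking into a closed-shell core is much more expensive than removing a leftover valence electron — K has the largest IE_3 here.
Valence configurations: Si²⁺ [Ne]3s², B²⁺ [He]2s¹, P²⁺ [Ne]3s²3p¹.
P²⁺ loses a lone 3p electron whereas Si²⁺ must break into a filled 3s² pair, so IE_3(Si) > IE_3(P) even though P has the higher nuclear charge.
Approximate IE_3 values (kJ/mol): Si 3232, B 3660, P 2914, K 4420.
Putting it together, IE_3: P < Si < B < K.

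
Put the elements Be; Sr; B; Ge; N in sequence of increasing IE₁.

Be is in period 2, group 2; B is in period 2, group 13; N is in period 2, group 15; Ge is in period 4, group 14; Sr is in period 5, group 2.
Removing the outermost electron gets harder across a period and easier down a group.
Here both period and group differ, so the two effects have to be weighed against each other.
Ge > Sr: relative to Sr, both the across-period and down-group shifts push Ge's first ionization energy up.
B > Ge: period and group pull opposite ways; the down-group shift dominates (801 vs 762 kJ/mol).
Be > B: this pair runs against the simple trend — see the exception note.
N > Be: N lies to the right of Be in period 2, so the across-period effect alone puts N higher.
Note the exception: Be has a higher first ionization energy than B, contrary to the simple trend — removing B's lone 2p electron is easier than breaking Be's filled 2s².
Tabulated first ionization energy (kJ/mol): Be 900, B 801, N 1402, Ge 762, Sr 550.
So from lowest to highest: Sr < Ge < B < Be < N.

Sr < Ge < B < Be < N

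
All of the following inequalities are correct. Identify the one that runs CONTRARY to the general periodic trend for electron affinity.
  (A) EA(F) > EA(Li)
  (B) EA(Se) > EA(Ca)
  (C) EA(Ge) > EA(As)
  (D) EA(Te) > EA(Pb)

(C)

The general trend: electron affinity increases across a period and decreases down a group.
(A) F (period 2, group 17) vs Li (period 2, group 1): the stated order agrees with the simple trend.
(B) Se (period 4, group 16) vs Ca (period 4, group 2): the stated order agrees with the simple trend.
(C) Ge (period 4, group 14) vs As (period 4, group 15): the stated order contradicts the simple trend.
(D) Te (period 5, group 16) vs Pb (period 6, group 14): the stated order agrees with the simple trend.
The exception is (C): adding an electron to As's half-filled 4p³ is unfavourable, so Ge (4p²) has the more exothermic EA.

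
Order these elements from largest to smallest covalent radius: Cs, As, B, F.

Across a period the added protons contract the valence shell; down a group each new principal shell makes the atom larger.
These span different periods and groups, so the two trends combine.
B > F: both are in period 2; the period trend gives B the larger value.
As > B: the two effects oppose for this pair; the down-group effect wins (121 vs 85 pm).
Cs > As: both effects reinforce here, so Cs is clearly the larger of the two.
Tabulated atomic radius (pm): B 85, F 64, As 121, Cs 232.
So from largest to smallest: Cs > As > B > F.

Cs, As, B, F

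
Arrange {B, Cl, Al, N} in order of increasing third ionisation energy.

Al, B, Cl, N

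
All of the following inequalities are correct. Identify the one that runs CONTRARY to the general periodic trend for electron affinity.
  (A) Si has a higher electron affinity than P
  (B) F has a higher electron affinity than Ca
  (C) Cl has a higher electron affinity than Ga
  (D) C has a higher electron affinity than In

(A)

The general trend: electron affinity increases across a period and decreases down a group.
(A) Si (period 3, group 14) vs P (period 3, group 15): the stated order contradicts the simple trend.
(B) F (period 2, group 17) vs Ca (period 4, group 2): the stated order agrees with the simple trend.
(C) Cl (period 3, group 17) vs Ga (period 4, group 13): the stated order agrees with the simple trend.
(D) C (period 2, group 14) vs In (period 5, group 13): the stated order agrees with the simple trend.
The exception is (A): adding an electron to P's half-filled 3p³ is unfavourable, so Si (3p²) has the more exothermic EA.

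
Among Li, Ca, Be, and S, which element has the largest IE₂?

IE_2 is the cost of taking one more electron from the +1 cation: Li⁺ is the bare [He] core; Ca⁺ still has 1 valence electron; Be⁺ still has 1 valence electron; S⁺ still has 5 valence electrons.
Core electrons are held far more tightly than valence electrons, so Li tops the IE_2 order.
Valence configurations: Ca⁺ [Ar]4s¹, Be⁺ [He]2s¹, S⁺ [Ne]3s²3p³.
Tabulated IE_2 (kJ/mol): Li 7298, Ca 1145, Be 1757, S 2252.
So the second ionization energies run Ca < Be < S < Li.

Li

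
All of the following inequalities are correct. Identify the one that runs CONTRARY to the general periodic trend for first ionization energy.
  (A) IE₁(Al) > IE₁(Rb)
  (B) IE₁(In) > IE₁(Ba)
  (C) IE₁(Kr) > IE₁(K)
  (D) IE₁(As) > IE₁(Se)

(D)

The general trend: first ionization energy increases across a period and decreases down a group.
(A) Al (period 3, group 13) vs Rb (period 5, group 1): the stated order agrees with the simple trend.
(B) In (period 5, group 13) vs Ba (period 6, group 2): the stated order agrees with the simple trend.
(C) Kr (period 4, group 18) vs K (period 4, group 1): the stated order agrees with the simple trend.
(D) As (period 4, group 15) vs Se (period 4, group 16): the stated order contradicts the simple trend.
The exception is (D): Se (4p⁴) ionizes more easily than half-filled As (4p³).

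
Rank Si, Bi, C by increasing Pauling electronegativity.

Si < Bi < C

C is in period 2, group 14; Si is in period 3, group 14; Bi is in period 6, group 15.
Atoms toward the upper right of the periodic table pull bonding electrons most strongly.
Neither a single period nor a single group — weigh both effects.
Bi > Si: period and group pull opposite ways; the across-period shift dominates (2.02 vs 1.90).
C > Bi: the two effects oppose for this pair; the down-group effect wins (2.55 vs 2.02).
Tabulated electronegativity (Pauling): C 2.55, Si 1.90, Bi 2.02.
So from lowest to highest: Si < Bi < C.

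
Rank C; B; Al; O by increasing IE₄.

C, O, Al, B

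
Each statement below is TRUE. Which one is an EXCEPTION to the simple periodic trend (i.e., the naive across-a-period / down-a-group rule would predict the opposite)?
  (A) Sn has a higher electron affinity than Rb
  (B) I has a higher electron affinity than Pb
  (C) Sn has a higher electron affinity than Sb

(C)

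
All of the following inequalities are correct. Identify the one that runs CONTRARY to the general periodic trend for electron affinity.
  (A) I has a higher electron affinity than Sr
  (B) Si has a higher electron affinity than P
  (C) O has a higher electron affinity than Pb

The general trend: electron affinity increases across a period and decreases down a group.
(A) I (period 5, group 17) vs Sr (period 5, group 2): the stated order agrees with the simple trend.
(B) Si (period 3, group 14) vs P (period 3, group 15): the stated order contradicts the simple trend.
(C) O (period 2, group 16) vs Pb (period 6, group 14): the stated order agrees with the simple trend.
The exception is (B): adding an electron to P's half-filled 3p³ is unfavourable, so Si (3p²) has the more exothermic EA.

(B)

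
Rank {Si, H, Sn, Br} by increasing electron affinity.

H < Sn < Si < Br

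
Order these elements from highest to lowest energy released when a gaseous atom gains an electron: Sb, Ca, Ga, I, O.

I, O, Sb, Ga, Ca

O is in period 2, group 16; Ca is in period 4, group 2; Ga is in period 4, group 13; Sb is in period 5, group 15; I is in period 5, group 17.
Atoms with high Z_eff and room in the valence shell (especially the halogens) have the most exothermic electron affinities.
These span different periods and groups, so the two trends combine.
Ga > Ca: Ga lies to the right of Ca in period 4, so the across-period effect alone puts Ga higher.
Sb > Ga: period and group pull opposite ways; the across-period shift dominates (103 vs 29 kJ/mol).
O > Sb: both effects reinforce here, so O is clearly the higher of the two.
I > O: period and group pull opposite ways; the across-period shift dominates (295 vs 141 kJ/mol).
For reference (kJ/mol): O 141, Ca 2, Ga 29, Sb 103, I 295.
So from highest to lowest: I > O > Sb > Ga > Ca.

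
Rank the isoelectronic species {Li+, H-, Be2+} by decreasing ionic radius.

H-, Li+, Be2+

All of these have 2 electrons, so size is governed by nuclear charge alone: the more protons, the stronger the pull on the same electron cloud, and the smaller the ion.
Nuclear charges: Be2+ (Z=4), Li+ (Z=3), H- (Z=1).
Largest to smallest: H- > Li+ > Be2+.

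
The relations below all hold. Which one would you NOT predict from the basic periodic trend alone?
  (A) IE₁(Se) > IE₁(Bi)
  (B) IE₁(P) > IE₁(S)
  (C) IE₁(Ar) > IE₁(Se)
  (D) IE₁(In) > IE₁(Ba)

(B)

The general trend: first ionization energy increases across a period and decreases down a group.
(A) Se (period 4, group 16) vs Bi (period 6, group 15): the stated order agrees with the simple trend.
(B) P (period 3, group 15) vs S (period 3, group 16): the stated order contradicts the simple trend.
(C) Ar (period 3, group 18) vs Se (period 4, group 16): the stated order agrees with the simple trend.
(D) In (period 5, group 13) vs Ba (period 6, group 2): the stated order agrees with the simple trend.
The exception is (B): S (3p⁴) ionizes more easily than half-filled P (3p³) because the paired 3p electron in S is pushed out by e⁻–e⁻ repulsion.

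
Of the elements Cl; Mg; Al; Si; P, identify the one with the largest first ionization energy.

Cl

Mg is in period 3, group 2; Al is in period 3, group 13; Si is in period 3, group 14; P is in period 3, group 15; Cl is in period 3, group 17.
First ionization energy rises across a period (greater Z_eff holds electrons more tightly) and falls down a group (valence electrons are farther from the nucleus).
All lie in period 3; the across-period trend (first ionization energy increases left to right) applies, with the exception below.
Note the exception: Mg has a higher first ionization energy than Al, contrary to the simple trend — Al's single 3p electron is easier to remove than one from Mg's filled 3s².
Tabulated first ionization energy (kJ/mol): Mg 738, Al 578, Si 786, P 1012, Cl 1251.
The largest first ionization energy among these belongs to Cl.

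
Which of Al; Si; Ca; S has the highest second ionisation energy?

After 1 electron has been removed, what remains? Al⁺ still has 2 valence electrons; Si⁺ still has 3 valence electrons; Ca⁺ still has 1 valence electron; S⁺ still has 5 valence electrons.
All are still removing valence electrons, so compare the +1 ions as you would atoms: IE_2 generally rises across a period (higher Z_eff) and falls down a group (larger shell), subject to the usual subshell exceptions.
Valence configurations: Al⁺ [Ne]3s², Si⁺ [Ne]3s²3p¹, Ca⁺ [Ar]4s¹, S⁺ [Ne]3s²3p³.
Si⁺ loses a lone 3p electron whereas Al⁺ must break into a filled 3s² pair, so IE_2(Al) > IE_2(Si) even though Si has the higher nuclear charge.
Tabulated IE_2 (kJ/mol): Al 1817, Si 1577, Ca 1145, S 2252.
Overall IE_2 order: Ca < Si < Al < S.

S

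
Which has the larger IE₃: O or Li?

The third ionization energy removes an electron from the +2 ion. For each element: O²⁺ still has 4 valence electrons; Li²⁺ is already 1 electron into the core.
Breaking into a closed-shell core is much more expensive than removing a leftover valence electron — Li has the largest IE_3 here.
Tabulated IE_3 (kJ/mol): O 5300, Li 11815.
Putting it together, IE_3: O < Li.

Li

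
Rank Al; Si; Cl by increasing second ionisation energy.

Si, Al, Cl

IE_2 is the cost of taking one more electron from the +1 cation: Al⁺ still has 2 valence electrons; Si⁺ still has 3 valence electrons; Cl⁺ still has 6 valence electrons.
All are still removing valence electrons, so compare the +1 ions as you would atoms: IE_2 generally rises across a period (higher Z_eff) and falls down a group (larger shell), subject to the usual subshell exceptions.
Valence configurations: Al⁺ [Ne]3s², Si⁺ [Ne]3s²3p¹, Cl⁺ [Ne]3s²3p⁴.
Si⁺ loses a lone 3p electron whereas Al⁺ must break into a filled 3s² pair, so IE_2(Al) > IE_2(Si) even though Si has the higher nuclear charge.
Approximate IE_2 values (kJ/mol): Al 1817, Si 1577, Cl 2298.
So the second ionization energies run Si < Al < Cl.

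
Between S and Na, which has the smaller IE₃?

S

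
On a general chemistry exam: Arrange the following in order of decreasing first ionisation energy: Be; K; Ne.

Be is in period 2, group 2; Ne is in period 2, group 18; K is in period 4, group 1.
First ionization energy rises across a period (greater Z_eff holds electrons more tightly) and falls down a group (valence electrons are farther from the nucleus).
Neither a single period nor a single group — weigh both effects.
Be > K: both effects reinforce here, so Be is clearly the higher of the two.
Ne > Be: Ne lies to the right of Be in period 2, so the across-period effect alone puts Ne higher.
Tabulated first ionization energy (kJ/mol): Be 900, Ne 2081, K 419.
So from highest to lowest: Ne > Be > K.

Ne > Be > K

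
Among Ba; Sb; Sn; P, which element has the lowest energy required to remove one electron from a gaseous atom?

Ba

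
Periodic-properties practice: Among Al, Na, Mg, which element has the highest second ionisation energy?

Na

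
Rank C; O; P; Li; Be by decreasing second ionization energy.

Li, O, C, P, Be

IE_2 is the cost of taking one more electron from the +1 cation: C⁺ still has 3 valence electrons; O⁺ still has 5 valence electrons; P⁺ still has 4 valence electrons; Li⁺ is the bare [He] core; Be⁺ still has 1 valence electron.
Core electrons are held far more tightly than valence electrons, so Li tops the IE_2 order.
Valence configurations: C⁺ [He]2s²2p¹, O⁺ [He]2s²2p³, P⁺ [Ne]3s²3p², Be⁺ [He]2s¹.
Approximate IE_2 values (kJ/mol): C 2353, O 3388, P 1907, Li 7298, Be 1757.
Overall IE_2 order: Be < P < C < O < Li.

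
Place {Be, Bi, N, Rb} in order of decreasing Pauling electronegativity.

N > Bi > Be > Rb

Be is in period 2, group 2; N is in period 2, group 15; Rb is in period 5, group 1; Bi is in period 6, group 15.
Electronegativity increases across a period and decreases down a group, tracking effective nuclear charge and atomic size.
Neither a single period nor a single group — weigh both effects.
Be > Rb: both effects reinforce here, so Be is clearly the higher of the two.
Bi > Be: period and group pull opposite ways; the across-period shift dominates (2.02 vs 1.57).
N > Bi: they share group 15; the group trend gives N the larger value.
Tabulated electronegativity (Pauling): Be 1.57, N 3.04, Rb 0.82, Bi 2.02.
So from highest to lowest: N > Bi > Be > Rb.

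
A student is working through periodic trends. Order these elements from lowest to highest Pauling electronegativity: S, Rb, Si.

Atoms toward the upper right of the periodic table pull bonding electrons most strongly.
Here both period and group differ, so the two effects have to be weighed against each other.
Si > Rb: both effects reinforce here, so Si is clearly the higher of the two.
S > Si: both are in period 3; the period trend gives S the larger value.
Approximate values (Pauling): Si 1.90, S 2.58, Rb 0.82.
So from lowest to highest: Rb < Si < S.

Rb < Si < S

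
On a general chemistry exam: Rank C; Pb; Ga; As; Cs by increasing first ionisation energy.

Cs, Ga, Pb, As, C

IE₁ increases left→right with effective nuclear charge and decreases top→bottom as the valence shell moves farther out.
These span different periods and groups, so the two trends combine.
Ga > Cs: both effects reinforce here, so Ga is clearly the higher of the two.
Pb > Ga: period and group pull opposite ways; the across-period shift dominates (716 vs 579 kJ/mol).
As > Pb: both effects reinforce here, so As is clearly the higher of the two.
C > As: the two effects oppose for this pair; the down-group effect wins (1086 vs 947 kJ/mol).
Approximate values (kJ/mol): C 1086, Ga 579, As 947, Cs 376, Pb 716.
So from lowest to highest: Cs < Ga < Pb < As < C.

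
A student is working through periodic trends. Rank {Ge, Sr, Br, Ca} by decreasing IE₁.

Br > Ge > Ca > Sr

Removing the outermost electron gets harder across a period and easier down a group.
These span different periods and groups, so the two trends combine.
Ca > Sr: they share group 2; the group trend gives Ca the larger value.
Ge > Ca: Ge lies to the right of Ca in period 4, so the across-period effect alone puts Ge higher.
Br > Ge: Br lies to the right of Ge in period 4, so the across-period effect alone puts Br higher.
Tabulated first ionization energy (kJ/mol): Ca 590, Ge 762, Br 1140, Sr 550.
So from highest to lowest: Br > Ge > Ca > Sr.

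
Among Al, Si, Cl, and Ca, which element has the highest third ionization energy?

Ca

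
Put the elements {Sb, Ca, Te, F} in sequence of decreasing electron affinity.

F, Te, Sb, Ca

EA tends to increase across a period and decrease down a group, though the pattern is less regular than for IE or radius.
Here both period and group differ, so the two effects have to be weighed against each other.
Sb > Ca: the two effects oppose for this pair; the across-period effect wins (103 vs 2 kJ/mol).
Te > Sb: Te lies to the right of Sb in period 5, so the across-period effect alone puts Te higher.
F > Te: both effects reinforce here, so F is clearly the higher of the two.
Approximate values (kJ/mol): F 328, Ca 2, Sb 103, Te 190.
So from highest to lowest: F > Te > Sb > Ca.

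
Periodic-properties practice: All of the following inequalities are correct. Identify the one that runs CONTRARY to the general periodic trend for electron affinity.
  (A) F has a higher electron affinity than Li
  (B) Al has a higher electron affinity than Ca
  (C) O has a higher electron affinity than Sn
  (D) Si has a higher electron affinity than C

(D)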